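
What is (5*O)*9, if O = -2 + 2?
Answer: 0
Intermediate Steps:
O = 0
(5*O)*9 = (5*0)*9 = 0*9 = 0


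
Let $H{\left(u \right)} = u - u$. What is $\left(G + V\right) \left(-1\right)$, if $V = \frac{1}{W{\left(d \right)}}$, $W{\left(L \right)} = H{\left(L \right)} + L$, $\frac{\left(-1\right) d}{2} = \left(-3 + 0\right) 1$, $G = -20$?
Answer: $\frac{119}{6} \approx 19.833$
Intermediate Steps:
$H{\left(u \right)} = 0$
$d = 6$ ($d = - 2 \left(-3 + 0\right) 1 = - 2 \left(\left(-3\right) 1\right) = \left(-2\right) \left(-3\right) = 6$)
$W{\left(L \right)} = L$ ($W{\left(L \right)} = 0 + L = L$)
$V = \frac{1}{6} \approx 0.16667$
$\left(G + V\right) \left(-1\right) = \left(-20 + \frac{1}{6}\right) \left(-1\right) = \left(- \frac{119}{6}\right) \left(-1\right) = \frac{119}{6}$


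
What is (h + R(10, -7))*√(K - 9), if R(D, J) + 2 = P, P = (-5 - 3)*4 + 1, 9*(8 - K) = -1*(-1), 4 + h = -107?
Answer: -48*I*√10 ≈ -151.79*I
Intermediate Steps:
h = -111 (h = -4 - 107 = -111)
K = 71/9 (K = 8 - (-1)*(-1)/9 = 8 - ⅑*1 = 8 - ⅑ = 71/9 ≈ 7.8889)
P = -31 (P = -8*4 + 1 = -32 + 1 = -31)
R(D, J) = -33 (R(D, J) = -2 - 31 = -33)
(h + R(10, -7))*√(K - 9) = (-111 - 33)*√(71/9 - 9) = -48*I*√10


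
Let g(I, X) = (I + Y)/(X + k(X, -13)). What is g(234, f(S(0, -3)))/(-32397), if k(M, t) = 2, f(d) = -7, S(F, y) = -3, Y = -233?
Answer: 1/161985 ≈ 6.1734e-6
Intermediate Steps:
g(I, X) = (-233 + I)/(2 + X) (g(I, X) = (I - 233)/(X + 2) = (-233 + I)/(2 + X))
g(234, f(S(0, -3)))/(-32397) = ((-233 + 234)/(2 - 7))/(-32397) = (1/(-5))*(-1/32397) = -⅕*1*(-1/32397) = -⅕*(-1/32397) = 1/161985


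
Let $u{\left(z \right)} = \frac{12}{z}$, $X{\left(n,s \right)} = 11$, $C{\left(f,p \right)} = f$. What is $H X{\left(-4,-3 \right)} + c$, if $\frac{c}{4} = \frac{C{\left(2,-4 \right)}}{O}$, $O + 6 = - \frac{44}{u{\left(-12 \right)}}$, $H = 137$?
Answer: $\frac{28637}{19} \approx 1507.2$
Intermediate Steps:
$O = 38$ ($O = -6 - \frac{44}{12 \frac{1}{-12}} = -6 - \frac{44}{12 \left(- \frac{1}{12}\right)} = -6 - \frac{44}{-1} = -6 - -44 = -6 + 44 = 38$)
$c = \frac{4}{19}$ ($c = 4 \cdot \frac{2}{38} = 4 \cdot 2 \cdot \frac{1}{38} = 4 \cdot \frac{1}{19} = \frac{4}{19} \approx 0.21053$)
$H X{\left(-4,-3 \right)} + c = 137 \cdot 11 + \frac{4}{19} = 1507 + \frac{4}{19} = \frac{28637}{19}$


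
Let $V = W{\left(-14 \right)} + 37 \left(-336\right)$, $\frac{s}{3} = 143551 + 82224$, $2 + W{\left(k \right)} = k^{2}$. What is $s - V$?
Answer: $689563$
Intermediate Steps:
$W{\left(k \right)} = -2 + k^{2}$
$s = 677325$ ($s = 3 \left(143551 + 82224\right) = 3 \cdot 225775 = 677325$)
$V = -12238$ ($V = \left(-2 + \left(-14\right)^{2}\right) + 37 \left(-336\right) = \left(-2 + 196\right) - 12432 = 194 - 12432 = -12238$)
$s - V = 677325 - -12238 = 677325 + 12238 = 689563$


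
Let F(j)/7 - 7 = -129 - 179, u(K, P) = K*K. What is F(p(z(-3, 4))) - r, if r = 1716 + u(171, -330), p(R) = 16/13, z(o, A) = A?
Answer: -33064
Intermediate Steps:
u(K, P) = K²
p(R) = 16/13 (p(R) = 16*(1/13) = 16/13)
r = 30957 (r = 1716 + 171² = 1716 + 29241 = 30957)
F(j) = -2107 (F(j) = 49 + 7*(-129 - 179) = 49 + 7*(-308) = 49 - 2156 = -2107)
F(p(z(-3, 4))) - r = -2107 - 1*30957 = -2107 - 30957 = -33064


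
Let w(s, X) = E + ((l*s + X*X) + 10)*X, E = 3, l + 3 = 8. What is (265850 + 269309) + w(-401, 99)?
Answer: 1307956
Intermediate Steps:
l = 5 (l = -3 + 8 = 5)
w(s, X) = 3 + X*(10 + X² + 5*s) (w(s, X) = 3 + ((5*s + X*X) + 10)*X = 3 + ((5*s + X²) + 10)*X = 3 + ((X² + 5*s) + 10)*X = 3 + (10 + X² + 5*s)*X = 3 + X*(10 + X² + 5*s))
(265850 + 269309) + w(-401, 99) = (265850 + 269309) + (3 + 99³ + 10*99 + 5*99*(-401)) = 535159 + (3 + 970299 + 990 - 198495) = 535159 + 772797 = 1307956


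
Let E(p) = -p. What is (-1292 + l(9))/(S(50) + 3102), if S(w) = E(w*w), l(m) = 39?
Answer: -179/86 ≈ -2.0814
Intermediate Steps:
S(w) = -w² (S(w) = -w*w = -w²)
(-1292 + l(9))/(S(50) + 3102) = (-1292 + 39)/(-1*50² + 3102) = -1253/(-1*2500 + 3102) = -1253/(-2500 + 3102) = -1253/602 = -1253*1/602 = -179/86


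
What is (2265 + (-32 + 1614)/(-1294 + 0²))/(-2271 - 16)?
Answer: -1464664/1479689 ≈ -0.98985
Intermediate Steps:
(2265 + (-32 + 1614)/(-1294 + 0²))/(-2271 - 16) = (2265 + 1582/(-1294 + 0))/(-2287) = (2265 + 1582/(-1294))*(-1/2287) = (2265 + 1582*(-1/1294))*(-1/2287) = (2265 - 791/647)*(-1/2287) = (1464664/647)*(-1/2287) = -1464664/1479689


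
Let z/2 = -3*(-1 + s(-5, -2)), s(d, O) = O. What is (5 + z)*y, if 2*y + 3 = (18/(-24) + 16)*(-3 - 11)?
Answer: -9959/4 ≈ -2489.8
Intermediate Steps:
y = -433/4 (y = -3/2 + ((18/(-24) + 16)*(-3 - 11))/2 = -3/2 + ((18*(-1/24) + 16)*(-14))/2 = -3/2 + ((-¾ + 16)*(-14))/2 = -3/2 + ((61/4)*(-14))/2 = -3/2 + (½)*(-427/2) = -3/2 - 427/4 = -433/4 ≈ -108.25)
z = 18 (z = 2*(-3*(-1 - 2)) = 2*(-3*(-3)) = 2*9 = 18)
(5 + z)*y = (5 + 18)*(-433/4) = 23*(-433/4) = -9959/4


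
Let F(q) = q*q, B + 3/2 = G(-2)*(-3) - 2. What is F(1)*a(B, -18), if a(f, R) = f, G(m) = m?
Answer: 5/2 ≈ 2.5000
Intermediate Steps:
B = 5/2 (B = -3/2 + (-2*(-3) - 2) = -3/2 + (6 - 2) = -3/2 + 4 = 5/2 ≈ 2.5000)
F(q) = q**2
F(1)*a(B, -18) = 1**2*(5/2) = 1*(5/2) = 5/2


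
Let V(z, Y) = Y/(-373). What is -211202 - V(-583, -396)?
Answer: -78778742/373 ≈ -2.1120e+5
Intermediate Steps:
V(z, Y) = -Y/373 (V(z, Y) = Y*(-1/373) = -Y/373)
-211202 - V(-583, -396) = -211202 - (-1)*(-396)/373 = -211202 - 1*396/373 = -211202 - 396/373 = -78778742/373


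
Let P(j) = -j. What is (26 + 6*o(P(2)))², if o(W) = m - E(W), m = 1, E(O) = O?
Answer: 1936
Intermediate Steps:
o(W) = 1 - W
(26 + 6*o(P(2)))² = (26 + 6*(1 - (-1)*2))² = (26 + 6*(1 - 1*(-2)))² = (26 + 6*(1 + 2))² = (26 + 6*3)² = (26 + 18)² = 44² = 1936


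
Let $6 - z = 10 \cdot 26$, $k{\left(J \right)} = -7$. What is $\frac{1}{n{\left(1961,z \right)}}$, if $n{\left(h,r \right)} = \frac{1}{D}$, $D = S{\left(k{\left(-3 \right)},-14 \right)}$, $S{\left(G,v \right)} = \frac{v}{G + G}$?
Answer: $1$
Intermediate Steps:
$S{\left(G,v \right)} = \frac{v}{2 G}$
$z = -254$ ($z = 6 - 10 \cdot 26 = 6 - 260 = -254$)
$D = 1$ ($D = \frac{1}{2} \left(-14\right) \frac{1}{-7} = \frac{1}{2} \left(-14\right) \left(- \frac{1}{7}\right) = 1$)
$n{\left(h,r \right)} = 1$ ($n{\left(h,r \right)} = 1^{-1} = 1$)
$\frac{1}{n{\left(1961,z \right)}} = 1^{-1} = 1$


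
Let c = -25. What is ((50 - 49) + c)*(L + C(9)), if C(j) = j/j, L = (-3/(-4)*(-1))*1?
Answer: -6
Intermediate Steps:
L = -¾ (L = (-3*(-¼)*(-1))*1 = ((¾)*(-1))*1 = -¾*1 = -¾ ≈ -0.75000)
C(j) = 1
((50 - 49) + c)*(L + C(9)) = ((50 - 49) - 25)*(-¾ + 1) = (1 - 25)*(¼) = -24*¼ = -6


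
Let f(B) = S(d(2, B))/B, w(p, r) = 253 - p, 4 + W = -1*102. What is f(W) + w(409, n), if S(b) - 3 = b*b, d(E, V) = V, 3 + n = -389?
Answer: -27775/106 ≈ -262.03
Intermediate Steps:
n = -392 (n = -3 - 389 = -392)
S(b) = 3 + b² (S(b) = 3 + b*b = 3 + b²)
W = -106 (W = -4 - 1*102 = -4 - 102 = -106)
f(B) = (3 + B²)/B
f(W) + w(409, n) = (-106 + 3/(-106)) + (253 - 1*409) = (-106 + 3*(-1/106)) + (253 - 409) = (-106 - 3/106) - 156 = -11239/106 - 156 = -27775/106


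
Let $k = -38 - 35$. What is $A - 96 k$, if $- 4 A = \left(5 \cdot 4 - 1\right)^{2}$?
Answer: $\frac{27671}{4} \approx 6917.8$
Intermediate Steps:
$k = -73$
$A = - \frac{361}{4}$ ($A = - \frac{\left(5 \cdot 4 - 1\right)^{2}}{4} = - \frac{\left(20 - 1\right)^{2}}{4} = - \frac{19^{2}}{4} = \left(- \frac{1}{4}\right) 361 = - \frac{361}{4} \approx -90.25$)
$A - 96 k = - \frac{361}{4} - -7008 = - \frac{361}{4} + 7008 = \frac{27671}{4}$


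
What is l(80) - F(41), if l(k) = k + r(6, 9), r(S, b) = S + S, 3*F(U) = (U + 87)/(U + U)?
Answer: 11252/123 ≈ 91.480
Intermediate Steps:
F(U) = (87 + U)/(6*U) (F(U) = ((U + 87)/(U + U))/3 = ((87 + U)/((2*U)))/3 = ((87 + U)*(1/(2*U)))/3 = ((87 + U)/(2*U))/3 = (87 + U)/(6*U))
r(S, b) = 2*S
l(k) = 12 + k (l(k) = k + 2*6 = k + 12 = 12 + k)
l(80) - F(41) = (12 + 80) - (87 + 41)/(6*41) = 92 - 128/(6*41) = 92 - 1*64/123 = 92 - 64/123 = 11252/123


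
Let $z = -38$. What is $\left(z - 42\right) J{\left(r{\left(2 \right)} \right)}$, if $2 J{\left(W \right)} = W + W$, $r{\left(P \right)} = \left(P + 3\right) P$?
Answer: $-800$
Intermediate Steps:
$r{\left(P \right)} = P \left(3 + P\right)$ ($r{\left(P \right)} = \left(3 + P\right) P = P \left(3 + P\right)$)
$J{\left(W \right)} = W$ ($J{\left(W \right)} = \frac{W + W}{2} = \frac{2 W}{2} = W$)
$\left(z - 42\right) J{\left(r{\left(2 \right)} \right)} = \left(-38 - 42\right) 2 \left(3 + 2\right) = - 80 \cdot 2 \cdot 5 = \left(-80\right) 10 = -800$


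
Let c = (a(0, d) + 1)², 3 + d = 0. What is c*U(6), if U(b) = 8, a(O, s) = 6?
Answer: 392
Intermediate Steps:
d = -3 (d = -3 + 0 = -3)
c = 49 (c = (6 + 1)² = 7² = 49)
c*U(6) = 49*8 = 392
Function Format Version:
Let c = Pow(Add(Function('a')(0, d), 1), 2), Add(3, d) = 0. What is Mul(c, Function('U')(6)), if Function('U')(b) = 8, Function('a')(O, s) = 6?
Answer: 392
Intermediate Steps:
d = -3 (d = Add(-3, 0) = -3)
c = 49 (c = Pow(Add(6, 1), 2) = Pow(7, 2) = 49)
Mul(c, Function('U')(6)) = Mul(49, 8) = 392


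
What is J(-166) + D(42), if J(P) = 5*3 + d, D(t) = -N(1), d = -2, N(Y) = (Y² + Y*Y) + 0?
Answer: 11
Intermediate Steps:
N(Y) = 2*Y² (N(Y) = (Y² + Y²) + 0 = 2*Y² + 0 = 2*Y²)
D(t) = -2 (D(t) = -2*1² = -2)
J(P) = 13 (J(P) = 5*3 - 2 = 15 - 2 = 13)
J(-166) + D(42) = 13 - 2 = 11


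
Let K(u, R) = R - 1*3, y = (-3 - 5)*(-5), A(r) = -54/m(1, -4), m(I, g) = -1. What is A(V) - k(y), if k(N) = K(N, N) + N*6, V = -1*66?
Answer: -223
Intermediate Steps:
V = -66
A(r) = 54 (A(r) = -54/(-1) = -54*(-1) = 54)
y = 40 (y = -8*(-5) = 40)
K(u, R) = -3 + R (K(u, R) = R - 3 = -3 + R)
k(N) = -3 + 7*N (k(N) = (-3 + N) + N*6 = (-3 + N) + 6*N = -3 + 7*N)
A(V) - k(y) = 54 - (-3 + 7*40) = 54 - (-3 + 280) = 54 - 1*277 = 54 - 277 = -223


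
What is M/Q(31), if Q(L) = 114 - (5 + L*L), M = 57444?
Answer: -4787/71 ≈ -67.422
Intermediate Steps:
Q(L) = 109 - L² (Q(L) = 114 - (5 + L²) = 114 + (-5 - L²) = 109 - L²)
M/Q(31) = 57444/(109 - 1*31²) = 57444/(109 - 1*961) = 57444/(109 - 961) = 57444/(-852) = 57444*(-1/852) = -4787/71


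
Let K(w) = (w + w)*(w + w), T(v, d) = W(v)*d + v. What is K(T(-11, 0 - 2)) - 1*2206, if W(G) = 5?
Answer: -442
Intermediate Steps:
T(v, d) = v + 5*d (T(v, d) = 5*d + v = v + 5*d)
K(w) = 4*w**2 (K(w) = (2*w)*(2*w) = 4*w**2)
K(T(-11, 0 - 2)) - 1*2206 = 4*(-11 + 5*(0 - 2))**2 - 1*2206 = 4*(-11 + 5*(-2))**2 - 2206 = 4*(-11 - 10)**2 - 2206 = 4*(-21)**2 - 2206 = 4*441 - 2206 = 1764 - 2206 = -442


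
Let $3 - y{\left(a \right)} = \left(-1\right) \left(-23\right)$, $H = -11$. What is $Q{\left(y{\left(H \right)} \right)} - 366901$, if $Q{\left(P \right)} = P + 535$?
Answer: $-366386$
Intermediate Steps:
$y{\left(a \right)} = -20$ ($y{\left(a \right)} = 3 - \left(-1\right) \left(-23\right) = 3 - 23 = -20$)
$Q{\left(P \right)} = 535 + P$
$Q{\left(y{\left(H \right)} \right)} - 366901 = \left(535 - 20\right) - 366901 = 515 - 366901 = -366386$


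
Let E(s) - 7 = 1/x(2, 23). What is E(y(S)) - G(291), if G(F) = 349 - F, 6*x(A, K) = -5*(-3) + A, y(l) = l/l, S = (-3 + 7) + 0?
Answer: -861/17 ≈ -50.647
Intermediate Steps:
S = 4 (S = 4 + 0 = 4)
y(l) = 1
x(A, K) = 5/2 + A/6 (x(A, K) = (-5*(-3) + A)/6 = (15 + A)/6 = 5/2 + A/6)
E(s) = 125/17 (E(s) = 7 + 1/(5/2 + (1/6)*2) = 7 + 1/(5/2 + 1/3) = 7 + 1/(17/6) = 7 + 6/17 = 125/17)
E(y(S)) - G(291) = 125/17 - (349 - 1*291) = 125/17 - (349 - 291) = 125/17 - 1*58 = 125/17 - 58 = -861/17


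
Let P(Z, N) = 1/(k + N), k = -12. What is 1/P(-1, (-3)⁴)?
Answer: 69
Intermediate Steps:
P(Z, N) = 1/(-12 + N)
1/P(-1, (-3)⁴) = 1/(1/(-12 + (-3)⁴)) = 1/(1/(-12 + 81)) = 1/(1/69) = 69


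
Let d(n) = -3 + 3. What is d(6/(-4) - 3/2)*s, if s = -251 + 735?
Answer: 0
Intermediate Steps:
d(n) = 0
s = 484
d(6/(-4) - 3/2)*s = 0*484 = 0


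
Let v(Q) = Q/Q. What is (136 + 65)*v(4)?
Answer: 201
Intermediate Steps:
v(Q) = 1
(136 + 65)*v(4) = (136 + 65)*1 = 201*1 = 201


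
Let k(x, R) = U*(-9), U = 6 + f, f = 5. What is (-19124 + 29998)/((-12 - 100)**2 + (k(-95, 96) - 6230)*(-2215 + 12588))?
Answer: -10874/65638173 ≈ -0.00016567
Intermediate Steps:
U = 11 (U = 6 + 5 = 11)
k(x, R) = -99 (k(x, R) = 11*(-9) = -99)
(-19124 + 29998)/((-12 - 100)**2 + (k(-95, 96) - 6230)*(-2215 + 12588)) = (-19124 + 29998)/((-12 - 100)**2 + (-99 - 6230)*(-2215 + 12588)) = 10874/((-112)**2 - 6329*10373) = 10874/(12544 - 65650717) = 10874/(-65638173) = 10874*(-1/65638173) = -10874/65638173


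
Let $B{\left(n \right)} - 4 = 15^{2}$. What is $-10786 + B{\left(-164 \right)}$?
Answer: $-10557$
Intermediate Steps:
$B{\left(n \right)} = 229$ ($B{\left(n \right)} = 4 + 15^{2} = 4 + 225 = 229$)
$-10786 + B{\left(-164 \right)} = -10786 + 229 = -10557$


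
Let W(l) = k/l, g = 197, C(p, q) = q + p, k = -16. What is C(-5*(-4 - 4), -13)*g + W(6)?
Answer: 15949/3 ≈ 5316.3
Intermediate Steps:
C(p, q) = p + q
W(l) = -16/l
C(-5*(-4 - 4), -13)*g + W(6) = (-5*(-4 - 4) - 13)*197 - 16/6 = (-5*(-8) - 13)*197 - 16*⅙ = (40 - 13)*197 - 8/3 = 27*197 - 8/3 = 5319 - 8/3 = 15949/3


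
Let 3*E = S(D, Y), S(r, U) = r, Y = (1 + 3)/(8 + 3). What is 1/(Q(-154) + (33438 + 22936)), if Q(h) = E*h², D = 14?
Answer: 3/501146 ≈ 5.9863e-6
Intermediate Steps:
Y = 4/11 ≈ 0.36364
E = 14/3 (E = (⅓)*14 = 14/3 ≈ 4.6667)
Q(h) = 14*h²/3
1/(Q(-154) + (33438 + 22936)) = 1/((14/3)*(-154)² + (33438 + 22936)) = 1/((14/3)*23716 + 56374) = 1/(332024/3 + 56374) = 1/(501146/3) = 3/501146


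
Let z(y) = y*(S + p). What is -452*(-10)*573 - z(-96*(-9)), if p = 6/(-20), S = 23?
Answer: 12851736/5 ≈ 2.5703e+6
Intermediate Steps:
p = -3/10 (p = 6*(-1/20) = -3/10 ≈ -0.30000)
z(y) = 227*y/10 (z(y) = y*(23 - 3/10) = y*(227/10) = 227*y/10)
-452*(-10)*573 - z(-96*(-9)) = -452*(-10)*573 - 227*(-96*(-9))/10 = 4520*573 - 227*864/10 = 2589960 - 1*98064/5 = 2589960 - 98064/5 = 12851736/5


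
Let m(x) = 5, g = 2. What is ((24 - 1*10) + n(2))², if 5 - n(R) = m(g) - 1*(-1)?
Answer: 169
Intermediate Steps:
n(R) = -1 (n(R) = 5 - (5 - 1*(-1)) = 5 - (5 + 1) = 5 - 1*6 = 5 - 6 = -1)
((24 - 1*10) + n(2))² = ((24 - 1*10) - 1)² = ((24 - 10) - 1)² = (14 - 1)² = 13² = 169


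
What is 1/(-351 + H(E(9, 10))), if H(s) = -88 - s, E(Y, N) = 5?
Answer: -1/444 ≈ -0.0022523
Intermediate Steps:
1/(-351 + H(E(9, 10))) = 1/(-351 + (-88 - 1*5)) = 1/(-351 + (-88 - 5)) = 1/(-351 - 93) = 1/(-444) = -1/444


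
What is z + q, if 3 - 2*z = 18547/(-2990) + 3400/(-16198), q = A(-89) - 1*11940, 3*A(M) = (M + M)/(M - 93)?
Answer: -133392596867/11176620 ≈ -11935.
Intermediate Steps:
A(M) = 2*M/(3*(-93 + M)) (A(M) = ((M + M)/(M - 93))/3 = ((2*M)/(-93 + M))/3 = (2*M/(-93 + M))/3 = 2*M/(3*(-93 + M)))
q = -3259531/273 (q = (⅔)*(-89)/(-93 - 89) - 1*11940 = (⅔)*(-89)/(-182) - 11940 = (⅔)*(-89)*(-1/182) - 11940 = 89/273 - 11940 = -3259531/273 ≈ -11940.)
z = 17534091/3725540 (z = 3/2 - (18547/(-2990) + 3400/(-16198))/2 = 3/2 - (18547*(-1/2990) + 3400*(-1/16198))/2 = 3/2 - (-18547/2990 - 1700/8099)/2 = 3/2 - ½*(-11945781/1862770) = 3/2 + 11945781/3725540 = 17534091/3725540 ≈ 4.7065)
z + q = 17534091/3725540 - 3259531/273 = -133392596867/11176620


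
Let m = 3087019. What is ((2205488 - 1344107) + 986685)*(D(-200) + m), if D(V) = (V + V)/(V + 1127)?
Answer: 1762849343864686/309 ≈ 5.7050e+12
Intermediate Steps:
D(V) = 2*V/(1127 + V) (D(V) = (2*V)/(1127 + V) = 2*V/(1127 + V))
((2205488 - 1344107) + 986685)*(D(-200) + m) = ((2205488 - 1344107) + 986685)*(2*(-200)/(1127 - 200) + 3087019) = (861381 + 986685)*(2*(-200)/927 + 3087019) = 1848066*(2*(-200)*(1/927) + 3087019) = 1848066*(-400/927 + 3087019) = 1848066*(2861666213/927) = 1762849343864686/309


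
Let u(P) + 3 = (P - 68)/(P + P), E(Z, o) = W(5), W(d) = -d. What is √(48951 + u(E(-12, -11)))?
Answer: √4895530/10 ≈ 221.26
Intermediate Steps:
E(Z, o) = -5 (E(Z, o) = -1*5 = -5)
u(P) = -3 + (-68 + P)/(2*P) (u(P) = -3 + (P - 68)/(P + P) = -3 + (-68 + P)/((2*P)) = -3 + (-68 + P)*(1/(2*P)) = -3 + (-68 + P)/(2*P))
√(48951 + u(E(-12, -11))) = √(48951 + (-5/2 - 34/(-5))) = √(48951 + (-5/2 - 34*(-⅕))) = √(48951 + (-5/2 + 34/5)) = √(48951 + 43/10) = √(489553/10) = √4895530/10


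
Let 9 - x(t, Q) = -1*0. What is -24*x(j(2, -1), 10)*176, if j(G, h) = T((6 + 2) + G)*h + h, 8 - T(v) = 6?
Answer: -38016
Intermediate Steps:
T(v) = 2 (T(v) = 8 - 1*6 = 8 - 6 = 2)
j(G, h) = 3*h (j(G, h) = 2*h + h = 3*h)
x(t, Q) = 9 (x(t, Q) = 9 - (-1)*0 = 9 - 1*0 = 9 + 0 = 9)
-24*x(j(2, -1), 10)*176 = -24*9*176 = -216*176 = -38016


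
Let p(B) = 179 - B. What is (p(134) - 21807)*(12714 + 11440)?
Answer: -525639348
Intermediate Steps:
(p(134) - 21807)*(12714 + 11440) = ((179 - 1*134) - 21807)*(12714 + 11440) = ((179 - 134) - 21807)*24154 = (45 - 21807)*24154 = -21762*24154 = -525639348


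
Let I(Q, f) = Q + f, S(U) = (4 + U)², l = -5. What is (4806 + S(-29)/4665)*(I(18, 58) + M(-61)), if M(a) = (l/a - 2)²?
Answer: 1329475207655/3471693 ≈ 3.8295e+5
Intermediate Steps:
M(a) = (-2 - 5/a)² (M(a) = (-5/a - 2)² = (-2 - 5/a)²)
(4806 + S(-29)/4665)*(I(18, 58) + M(-61)) = (4806 + (4 - 29)²/4665)*((18 + 58) + (5 + 2*(-61))²/(-61)²) = (4806 + (-25)²*(1/4665))*(76 + (5 - 122)²/3721) = (4806 + 625*(1/4665))*(76 + (1/3721)*(-117)²) = (4806 + 125/933)*(76 + (1/3721)*13689) = 4484123*(76 + 13689/3721)/933 = (4484123/933)*(296485/3721) = 1329475207655/3471693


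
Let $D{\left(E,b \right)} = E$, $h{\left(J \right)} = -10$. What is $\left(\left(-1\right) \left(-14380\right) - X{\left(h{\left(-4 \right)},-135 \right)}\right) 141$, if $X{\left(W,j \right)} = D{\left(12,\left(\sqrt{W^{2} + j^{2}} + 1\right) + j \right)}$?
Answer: $2025888$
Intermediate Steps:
$X{\left(W,j \right)} = 12$
$\left(\left(-1\right) \left(-14380\right) - X{\left(h{\left(-4 \right)},-135 \right)}\right) 141 = \left(\left(-1\right) \left(-14380\right) - 12\right) 141 = \left(14380 - 12\right) 141 = 14368 \cdot 141 = 2025888$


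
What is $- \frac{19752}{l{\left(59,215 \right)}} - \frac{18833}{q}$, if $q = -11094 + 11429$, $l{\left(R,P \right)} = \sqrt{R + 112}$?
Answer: $- \frac{18833}{335} - \frac{6584 \sqrt{19}}{19} \approx -1566.7$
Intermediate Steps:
$l{\left(R,P \right)} = \sqrt{112 + R}$
$q = 335$
$- \frac{19752}{l{\left(59,215 \right)}} - \frac{18833}{q} = - \frac{19752}{\sqrt{112 + 59}} - \frac{18833}{335} = - \frac{19752}{\sqrt{171}} - \frac{18833}{335} = - \frac{19752}{3 \sqrt{19}} - \frac{18833}{335} = - 19752 \frac{\sqrt{19}}{57} - \frac{18833}{335} = - \frac{6584 \sqrt{19}}{19} - \frac{18833}{335} = - \frac{18833}{335} - \frac{6584 \sqrt{19}}{19}$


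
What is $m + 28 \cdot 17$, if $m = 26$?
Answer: $502$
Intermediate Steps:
$m + 28 \cdot 17 = 26 + 28 \cdot 17 = 26 + 476 = 502$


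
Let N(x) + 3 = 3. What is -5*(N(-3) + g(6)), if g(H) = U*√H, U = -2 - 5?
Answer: 35*√6 ≈ 85.732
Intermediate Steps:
N(x) = 0 (N(x) = -3 + 3 = 0)
U = -7
g(H) = -7*√H
-5*(N(-3) + g(6)) = -5*(0 - 7*√6) = -(-35)*√6 = 35*√6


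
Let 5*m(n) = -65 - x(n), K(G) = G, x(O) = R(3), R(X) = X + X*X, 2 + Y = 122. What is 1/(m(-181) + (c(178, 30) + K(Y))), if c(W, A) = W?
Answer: 5/1413 ≈ 0.0035386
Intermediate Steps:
Y = 120 (Y = -2 + 122 = 120)
R(X) = X + X²
x(O) = 12 (x(O) = 3*(1 + 3) = 3*4 = 12)
m(n) = -77/5 (m(n) = (-65 - 1*12)/5 = (-65 - 12)/5 = (⅕)*(-77) = -77/5)
1/(m(-181) + (c(178, 30) + K(Y))) = 1/(-77/5 + (178 + 120)) = 1/(-77/5 + 298) = 1/(1413/5) = 5/1413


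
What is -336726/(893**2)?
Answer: -336726/797449 ≈ -0.42225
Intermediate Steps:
-336726/(893**2) = -336726/797449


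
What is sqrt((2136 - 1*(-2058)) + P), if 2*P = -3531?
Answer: sqrt(9714)/2 ≈ 49.280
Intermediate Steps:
P = -3531/2 (P = (1/2)*(-3531) = -3531/2 ≈ -1765.5)
sqrt((2136 - 1*(-2058)) + P) = sqrt((2136 - 1*(-2058)) - 3531/2) = sqrt((2136 + 2058) - 3531/2) = sqrt(4194 - 3531/2) = sqrt(4857/2) = sqrt(9714)/2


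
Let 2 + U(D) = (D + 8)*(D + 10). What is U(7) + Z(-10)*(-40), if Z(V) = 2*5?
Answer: -147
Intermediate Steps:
Z(V) = 10
U(D) = -2 + (8 + D)*(10 + D) (U(D) = -2 + (D + 8)*(D + 10) = -2 + (8 + D)*(10 + D))
U(7) + Z(-10)*(-40) = (78 + 7² + 18*7) + 10*(-40) = (78 + 49 + 126) - 400 = 253 - 400 = -147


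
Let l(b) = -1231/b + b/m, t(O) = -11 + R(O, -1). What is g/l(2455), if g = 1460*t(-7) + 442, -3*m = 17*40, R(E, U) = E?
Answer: 8626791440/3783631 ≈ 2280.0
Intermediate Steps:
m = -680/3 (m = -17*40/3 = -⅓*680 = -680/3 ≈ -226.67)
t(O) = -11 + O
g = -25838 (g = 1460*(-11 - 7) + 442 = 1460*(-18) + 442 = -26280 + 442 = -25838)
l(b) = -1231/b - 3*b/680 (l(b) = -1231/b + b/(-680/3) = -1231/b + b*(-3/680) = -1231/b - 3*b/680)
g/l(2455) = -25838/(-1231/2455 - 3/680*2455) = -25838/(-1231*1/2455 - 1473/136) = -25838/(-1231/2455 - 1473/136) = -25838/(-3783631/333880) = -25838*(-333880/3783631) = 8626791440/3783631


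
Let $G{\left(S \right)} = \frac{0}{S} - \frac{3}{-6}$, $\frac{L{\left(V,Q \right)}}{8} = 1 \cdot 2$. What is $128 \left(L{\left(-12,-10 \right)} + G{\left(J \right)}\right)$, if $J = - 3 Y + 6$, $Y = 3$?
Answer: $2112$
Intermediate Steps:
$L{\left(V,Q \right)} = 16$ ($L{\left(V,Q \right)} = 8 \cdot 1 \cdot 2 = 8 \cdot 2 = 16$)
$J = -3$ ($J = \left(-3\right) 3 + 6 = -9 + 6 = -3$)
$G{\left(S \right)} = \frac{1}{2}$ ($G{\left(S \right)} = 0 - - \frac{1}{2} = 0 + \frac{1}{2} = \frac{1}{2}$)
$128 \left(L{\left(-12,-10 \right)} + G{\left(J \right)}\right) = 128 \left(16 + \frac{1}{2}\right) = 128 \cdot \frac{33}{2} = 2112$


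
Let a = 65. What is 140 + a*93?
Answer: 6185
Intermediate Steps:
140 + a*93 = 140 + 65*93 = 140 + 6045 = 6185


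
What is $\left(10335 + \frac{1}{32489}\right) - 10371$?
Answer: $- \frac{1169603}{32489} \approx -36.0$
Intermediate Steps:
$\left(10335 + \frac{1}{32489}\right) - 10371 = \frac{335773816}{32489} - 10371 = - \frac{1169603}{32489}$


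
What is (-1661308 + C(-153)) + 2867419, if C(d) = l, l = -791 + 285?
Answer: 1205605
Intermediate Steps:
l = -506
C(d) = -506
(-1661308 + C(-153)) + 2867419 = (-1661308 - 506) + 2867419 = -1661814 + 2867419 = 1205605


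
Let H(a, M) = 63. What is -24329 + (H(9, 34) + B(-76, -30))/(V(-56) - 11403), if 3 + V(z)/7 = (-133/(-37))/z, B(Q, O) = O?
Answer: -82271856341/3381637 ≈ -24329.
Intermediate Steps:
V(z) = -21 + 931/(37*z) (V(z) = -21 + 7*((-133/(-37))/z) = -21 + 7*((-133*(-1/37))/z) = -21 + 7*(133/(37*z)) = -21 + 931/(37*z))
-24329 + (H(9, 34) + B(-76, -30))/(V(-56) - 11403) = -24329 + (63 - 30)/((-21 + (931/37)/(-56)) - 11403) = -24329 + 33/((-21 + (931/37)*(-1/56)) - 11403) = -24329 + 33/((-21 - 133/296) - 11403) = -24329 + 33/(-6349/296 - 11403) = -24329 + 33/(-3381637/296) = -24329 + 33*(-296/3381637) = -24329 - 9768/3381637 = -82271856341/3381637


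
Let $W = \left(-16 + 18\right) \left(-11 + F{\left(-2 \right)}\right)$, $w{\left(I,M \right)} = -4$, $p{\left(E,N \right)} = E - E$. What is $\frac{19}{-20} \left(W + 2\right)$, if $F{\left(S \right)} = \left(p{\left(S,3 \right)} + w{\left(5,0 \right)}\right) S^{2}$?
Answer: $\frac{247}{5} \approx 49.4$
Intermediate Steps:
$p{\left(E,N \right)} = 0$
$F{\left(S \right)} = - 4 S^{2}$ ($F{\left(S \right)} = \left(0 - 4\right) S^{2} = - 4 S^{2}$)
$W = -54$ ($W = \left(-16 + 18\right) \left(-11 - 4 \left(-2\right)^{2}\right) = 2 \left(-11 - 16\right) = 2 \left(-27\right) = -54$)
$\frac{19}{-20} \left(W + 2\right) = \frac{19}{-20} \left(-54 + 2\right) = 19 \left(- \frac{1}{20}\right) \left(-52\right) = \left(- \frac{19}{20}\right) \left(-52\right) = \frac{247}{5}$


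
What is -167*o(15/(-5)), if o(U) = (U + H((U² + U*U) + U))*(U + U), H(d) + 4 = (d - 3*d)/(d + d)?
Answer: -8016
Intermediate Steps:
H(d) = -5 (H(d) = -4 + (d - 3*d)/(d + d) = -4 + (-2*d)/((2*d)) = -4 + (-2*d)*(1/(2*d)) = -4 - 1 = -5)
o(U) = 2*U*(-5 + U) (o(U) = (U - 5)*(U + U) = (-5 + U)*(2*U) = 2*U*(-5 + U))
-167*o(15/(-5)) = -334*15/(-5)*(-5 + 15/(-5)) = -334*15*(-⅕)*(-5 + 15*(-⅕)) = -334*(-3)*(-5 - 3) = -334*(-3)*(-8) = -167*48 = -8016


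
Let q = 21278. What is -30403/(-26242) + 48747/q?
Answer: 481533452/139594319 ≈ 3.4495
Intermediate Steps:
-30403/(-26242) + 48747/q = -30403/(-26242) + 48747/21278 = -30403*(-1/26242) + 48747*(1/21278) = 30403/26242 + 48747/21278 = 481533452/139594319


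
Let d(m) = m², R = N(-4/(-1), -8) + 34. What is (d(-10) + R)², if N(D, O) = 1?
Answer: 18225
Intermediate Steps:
R = 35 (R = 1 + 34 = 35)
(d(-10) + R)² = ((-10)² + 35)² = (100 + 35)² = 135² = 18225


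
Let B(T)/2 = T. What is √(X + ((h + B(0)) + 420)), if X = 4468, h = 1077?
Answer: √5965 ≈ 77.233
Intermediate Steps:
B(T) = 2*T
√(X + ((h + B(0)) + 420)) = √(4468 + ((1077 + 2*0) + 420)) = √(4468 + ((1077 + 0) + 420)) = √(4468 + (1077 + 420)) = √(4468 + 1497) = √5965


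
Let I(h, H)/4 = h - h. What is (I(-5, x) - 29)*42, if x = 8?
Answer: -1218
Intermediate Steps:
I(h, H) = 0 (I(h, H) = 4*(h - h) = 4*0 = 0)
(I(-5, x) - 29)*42 = (0 - 29)*42 = -29*42 = -1218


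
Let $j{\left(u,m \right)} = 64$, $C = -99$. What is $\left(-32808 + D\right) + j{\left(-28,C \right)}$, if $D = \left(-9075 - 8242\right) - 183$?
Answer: $-50244$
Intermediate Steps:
$D = -17500$ ($D = -17317 - 183 = -17500$)
$\left(-32808 + D\right) + j{\left(-28,C \right)} = \left(-32808 - 17500\right) + 64 = -50308 + 64 = -50244$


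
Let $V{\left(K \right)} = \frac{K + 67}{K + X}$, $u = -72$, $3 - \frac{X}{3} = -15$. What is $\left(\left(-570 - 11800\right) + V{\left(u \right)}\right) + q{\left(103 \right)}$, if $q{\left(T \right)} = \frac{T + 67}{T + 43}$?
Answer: $- \frac{16252285}{1314} \approx -12369.0$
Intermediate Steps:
$X = 54$ ($X = 9 - -45 = 9 + 45 = 54$)
$q{\left(T \right)} = \frac{67 + T}{43 + T}$
$V{\left(K \right)} = \frac{67 + K}{54 + K}$ ($V{\left(K \right)} = \frac{K + 67}{K + 54} = \frac{67 + K}{54 + K}$)
$\left(\left(-570 - 11800\right) + V{\left(u \right)}\right) + q{\left(103 \right)} = \left(\left(-570 - 11800\right) + \frac{67 - 72}{54 - 72}\right) + \frac{67 + 103}{43 + 103} = \left(\left(-570 - 11800\right) + \frac{1}{-18} \left(-5\right)\right) + \frac{1}{146} \cdot 170 = \left(-12370 - - \frac{5}{18}\right) + \frac{1}{146} \cdot 170 = \left(-12370 + \frac{5}{18}\right) + \frac{85}{73} = - \frac{222655}{18} + \frac{85}{73} = - \frac{16252285}{1314}$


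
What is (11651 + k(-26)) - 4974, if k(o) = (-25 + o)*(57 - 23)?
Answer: 4943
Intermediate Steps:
k(o) = -850 + 34*o (k(o) = (-25 + o)*34 = -850 + 34*o)
(11651 + k(-26)) - 4974 = (11651 + (-850 + 34*(-26))) - 4974 = (11651 + (-850 - 884)) - 4974 = (11651 - 1734) - 4974 = 9917 - 4974 = 4943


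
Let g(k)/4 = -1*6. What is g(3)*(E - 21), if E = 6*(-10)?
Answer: 1944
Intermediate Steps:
E = -60
g(k) = -24 (g(k) = 4*(-1*6) = 4*(-6) = -24)
g(3)*(E - 21) = -24*(-60 - 21) = -24*(-81) = 1944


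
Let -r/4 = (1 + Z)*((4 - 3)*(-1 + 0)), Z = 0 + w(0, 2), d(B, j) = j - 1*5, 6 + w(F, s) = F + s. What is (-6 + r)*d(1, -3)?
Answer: 144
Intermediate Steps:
w(F, s) = -6 + F + s (w(F, s) = -6 + (F + s) = -6 + F + s)
d(B, j) = -5 + j (d(B, j) = j - 5 = -5 + j)
Z = -4 (Z = 0 + (-6 + 0 + 2) = 0 - 4 = -4)
r = -12 (r = -4*(1 - 4)*(4 - 3)*(-1 + 0) = -(-12)*1*(-1) = -(-12)*(-1) = -4*3 = -12)
(-6 + r)*d(1, -3) = (-6 - 12)*(-5 - 3) = -18*(-8) = 144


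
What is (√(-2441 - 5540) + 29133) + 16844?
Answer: 45977 + I*√7981 ≈ 45977.0 + 89.336*I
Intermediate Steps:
(√(-2441 - 5540) + 29133) + 16844 = (√(-7981) + 29133) + 16844 = (I*√7981 + 29133) + 16844 = (29133 + I*√7981) + 16844 = 45977 + I*√7981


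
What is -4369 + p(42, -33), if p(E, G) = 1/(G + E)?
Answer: -39320/9 ≈ -4368.9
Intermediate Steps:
p(E, G) = 1/(E + G)
-4369 + p(42, -33) = -4369 + 1/(42 - 33) = -4369 + 1/9 = -39320/9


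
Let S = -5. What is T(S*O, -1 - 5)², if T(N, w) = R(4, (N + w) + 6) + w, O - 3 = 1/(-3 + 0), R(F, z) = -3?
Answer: 81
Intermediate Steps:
O = 8/3 (O = 3 + 1/(-3 + 0) = 3 + 1/(-3) = 3 - ⅓ = 8/3 ≈ 2.6667)
T(N, w) = -3 + w
T(S*O, -1 - 5)² = (-3 + (-1 - 5))² = (-3 - 6)² = (-9)² = 81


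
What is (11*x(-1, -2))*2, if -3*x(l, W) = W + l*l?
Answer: 22/3 ≈ 7.3333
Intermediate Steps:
x(l, W) = -W/3 - l²/3 (x(l, W) = -(W + l*l)/3 = -(W + l²)/3 = -W/3 - l²/3)
(11*x(-1, -2))*2 = (11*(-⅓*(-2) - ⅓*(-1)²))*2 = (11*(⅔ - ⅓*1))*2 = (11*(⅔ - ⅓))*2 = (11*(⅓))*2 = (11/3)*2 = 22/3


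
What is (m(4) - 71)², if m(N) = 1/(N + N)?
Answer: 321489/64 ≈ 5023.3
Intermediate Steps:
m(N) = 1/(2*N)
(m(4) - 71)² = ((½)/4 - 71)² = ((½)*(¼) - 71)² = (⅛ - 71)² = (-567/8)² = 321489/64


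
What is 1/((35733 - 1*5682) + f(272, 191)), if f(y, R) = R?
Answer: 1/30242 ≈ 3.3067e-5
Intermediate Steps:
1/((35733 - 1*5682) + f(272, 191)) = 1/((35733 - 1*5682) + 191) = 1/((35733 - 5682) + 191) = 1/(30051 + 191) = 1/30242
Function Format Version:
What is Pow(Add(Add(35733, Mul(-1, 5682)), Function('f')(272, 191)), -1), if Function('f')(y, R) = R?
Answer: Rational(1, 30242) ≈ 3.3067e-5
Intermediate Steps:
Pow(Add(Add(35733, Mul(-1, 5682)), Function('f')(272, 191)), -1) = Pow(Add(Add(35733, Mul(-1, 5682)), 191), -1) = Pow(Add(Add(35733, -5682), 191), -1) = Pow(Add(30051, 191), -1) = Pow(30242, -1) = Rational(1, 30242)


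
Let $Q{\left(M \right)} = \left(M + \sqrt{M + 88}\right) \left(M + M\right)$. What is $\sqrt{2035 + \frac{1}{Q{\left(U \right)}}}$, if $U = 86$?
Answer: $\frac{\sqrt{1294374003 + 15050860 \sqrt{174}}}{86 \sqrt{86 + \sqrt{174}}} \approx 45.111$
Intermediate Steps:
$Q{\left(M \right)} = 2 M \left(M + \sqrt{88 + M}\right)$ ($Q{\left(M \right)} = \left(M + \sqrt{88 + M}\right) 2 M = 2 M \left(M + \sqrt{88 + M}\right)$)
$\sqrt{2035 + \frac{1}{Q{\left(U \right)}}} = \sqrt{2035 + \frac{1}{2 \cdot 86 \left(86 + \sqrt{88 + 86}\right)}} = \sqrt{2035 + \frac{1}{2 \cdot 86 \left(86 + \sqrt{174}\right)}} = \sqrt{2035 + \frac{1}{14792 + 172 \sqrt{174}}}$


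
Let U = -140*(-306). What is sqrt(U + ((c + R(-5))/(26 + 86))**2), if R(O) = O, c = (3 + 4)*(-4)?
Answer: 3*sqrt(59709561)/112 ≈ 206.98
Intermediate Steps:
c = -28 (c = 7*(-4) = -28)
U = 42840
sqrt(U + ((c + R(-5))/(26 + 86))**2) = sqrt(42840 + ((-28 - 5)/(26 + 86))**2) = sqrt(42840 + (-33/112)**2) = sqrt(42840 + 1089/12544) = sqrt(537386049/12544) = 3*sqrt(59709561)/112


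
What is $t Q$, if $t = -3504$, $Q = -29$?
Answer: $101616$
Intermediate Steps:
$t Q = \left(-3504\right) \left(-29\right) = 101616$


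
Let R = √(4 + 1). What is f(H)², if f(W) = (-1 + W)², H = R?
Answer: (1 - √5)⁴ ≈ 2.3344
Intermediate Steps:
R = √5 ≈ 2.2361
H = √5 ≈ 2.2361
f(H)² = ((-1 + √5)²)² = (-1 + √5)⁴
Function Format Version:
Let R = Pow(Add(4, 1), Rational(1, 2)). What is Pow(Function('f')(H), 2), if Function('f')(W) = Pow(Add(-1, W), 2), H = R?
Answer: Pow(Add(1, Mul(-1, Pow(5, Rational(1, 2)))), 4) ≈ 2.3344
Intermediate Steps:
R = Pow(5, Rational(1, 2)) ≈ 2.2361
H = Pow(5, Rational(1, 2)) ≈ 2.2361
Pow(Function('f')(H), 2) = Pow(Pow(Add(-1, Pow(5, Rational(1, 2))), 2), 2) = Pow(Add(-1, Pow(5, Rational(1, 2))), 4)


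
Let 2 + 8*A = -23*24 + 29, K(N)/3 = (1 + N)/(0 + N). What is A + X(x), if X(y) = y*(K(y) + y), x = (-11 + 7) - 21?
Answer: 3899/8 ≈ 487.38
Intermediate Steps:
K(N) = 3*(1 + N)/N (K(N) = 3*((1 + N)/(0 + N)) = 3*((1 + N)/N) = 3*(1 + N)/N)
x = -25 (x = -4 - 21 = -25)
X(y) = y*(3 + y + 3/y) (X(y) = y*((3 + 3/y) + y) = y*(3 + y + 3/y))
A = -525/8 (A = -¼ + (-23*24 + 29)/8 = -¼ + (-552 + 29)/8 = -¼ + (⅛)*(-523) = -¼ - 523/8 = -525/8 ≈ -65.625)
A + X(x) = -525/8 + (3 + (-25)² + 3*(-25)) = -525/8 + (3 + 625 - 75) = -525/8 + 553 = 3899/8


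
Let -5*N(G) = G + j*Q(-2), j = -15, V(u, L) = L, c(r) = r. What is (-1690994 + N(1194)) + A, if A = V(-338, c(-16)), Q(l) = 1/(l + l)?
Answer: -33824991/20 ≈ -1.6913e+6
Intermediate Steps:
Q(l) = 1/(2*l)
A = -16
N(G) = -¾ - G/5 (N(G) = -(G - 15/(2*(-2)))/5 = -(G - 15*(-1)/(2*2))/5 = -(G - 15*(-¼))/5 = -(G + 15/4)/5 = -(15/4 + G)/5 = -¾ - G/5)
(-1690994 + N(1194)) + A = (-1690994 + (-¾ - ⅕*1194)) - 16 = (-1690994 + (-¾ - 1194/5)) - 16 = (-1690994 - 4791/20) - 16 = -33824671/20 - 16 = -33824991/20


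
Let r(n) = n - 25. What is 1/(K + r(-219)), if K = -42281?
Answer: -1/42525 ≈ -2.3516e-5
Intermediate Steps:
r(n) = -25 + n
1/(K + r(-219)) = 1/(-42281 + (-25 - 219)) = 1/(-42281 - 244) = 1/(-42525) = -1/42525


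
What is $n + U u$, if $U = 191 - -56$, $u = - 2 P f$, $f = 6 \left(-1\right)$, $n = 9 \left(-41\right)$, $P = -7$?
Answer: $-21117$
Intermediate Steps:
$n = -369$
$f = -6$
$u = -84$ ($u = \left(-2\right) \left(-7\right) \left(-6\right) = 14 \left(-6\right) = -84$)
$U = 247$ ($U = 191 + 56 = 247$)
$n + U u = -369 + 247 \left(-84\right) = -369 - 20748 = -21117$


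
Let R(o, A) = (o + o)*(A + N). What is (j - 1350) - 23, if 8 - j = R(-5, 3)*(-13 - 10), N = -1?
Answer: -1825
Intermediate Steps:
R(o, A) = 2*o*(-1 + A) (R(o, A) = (o + o)*(A - 1) = (2*o)*(-1 + A) = 2*o*(-1 + A))
j = -452 (j = 8 - 2*(-5)*(-1 + 3)*(-13 - 10) = 8 - 2*(-5)*2*(-23) = 8 - (-20)*(-23) = 8 - 1*460 = 8 - 460 = -452)
(j - 1350) - 23 = (-452 - 1350) - 23 = -1802 - 23 = -1825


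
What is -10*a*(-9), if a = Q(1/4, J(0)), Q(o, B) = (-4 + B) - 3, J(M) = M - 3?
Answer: -900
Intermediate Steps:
J(M) = -3 + M
Q(o, B) = -7 + B
a = -10 (a = -7 + (-3 + 0) = -7 - 3 = -10)
-10*a*(-9) = -10*(-10)*(-9) = 100*(-9) = -900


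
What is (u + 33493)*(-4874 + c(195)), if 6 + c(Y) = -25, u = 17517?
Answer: -250204050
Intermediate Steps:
c(Y) = -31 (c(Y) = -6 - 25 = -31)
(u + 33493)*(-4874 + c(195)) = (17517 + 33493)*(-4874 - 31) = 51010*(-4905) = -250204050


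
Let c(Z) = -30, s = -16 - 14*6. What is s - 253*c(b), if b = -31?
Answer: 7490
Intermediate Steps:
s = -100 (s = -16 - 84 = -100)
s - 253*c(b) = -100 - 253*(-30) = -100 + 7590 = 7490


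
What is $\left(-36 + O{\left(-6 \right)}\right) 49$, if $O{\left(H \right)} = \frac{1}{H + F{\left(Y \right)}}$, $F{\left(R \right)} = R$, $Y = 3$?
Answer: $- \frac{5341}{3} \approx -1780.3$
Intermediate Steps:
$O{\left(H \right)} = \frac{1}{3 + H}$ ($O{\left(H \right)} = \frac{1}{H + 3} = \frac{1}{3 + H}$)
$\left(-36 + O{\left(-6 \right)}\right) 49 = \left(-36 + \frac{1}{3 - 6}\right) 49 = \left(-36 + \frac{1}{-3}\right) 49 = \left(-36 - \frac{1}{3}\right) 49 = \left(- \frac{109}{3}\right) 49 = - \frac{5341}{3}$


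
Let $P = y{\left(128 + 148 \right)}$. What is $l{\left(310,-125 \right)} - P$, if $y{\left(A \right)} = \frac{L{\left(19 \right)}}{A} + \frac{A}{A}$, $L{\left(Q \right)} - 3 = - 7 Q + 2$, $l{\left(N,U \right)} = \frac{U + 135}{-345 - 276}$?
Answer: $- \frac{343}{621} \approx -0.55233$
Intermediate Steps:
$l{\left(N,U \right)} = - \frac{5}{23} - \frac{U}{621}$ ($l{\left(N,U \right)} = \frac{135 + U}{-621} = \left(135 + U\right) \left(- \frac{1}{621}\right) = - \frac{5}{23} - \frac{U}{621}$)
$L{\left(Q \right)} = 5 - 7 Q$ ($L{\left(Q \right)} = 3 - \left(-2 + 7 Q\right) = 5 - 7 Q$)
$y{\left(A \right)} = 1 - \frac{128}{A}$ ($y{\left(A \right)} = \frac{5 - 133}{A} + \frac{A}{A} = \frac{5 - 133}{A} + 1 = - \frac{128}{A} + 1 = 1 - \frac{128}{A}$)
$P = \frac{37}{69}$ ($P = \frac{-128 + \left(128 + 148\right)}{128 + 148} = \frac{-128 + 276}{276} = \frac{1}{276} \cdot 148 = \frac{37}{69} \approx 0.53623$)
$l{\left(310,-125 \right)} - P = \left(- \frac{5}{23} - - \frac{125}{621}\right) - \frac{37}{69} = \left(- \frac{5}{23} + \frac{125}{621}\right) - \frac{37}{69} = - \frac{10}{621} - \frac{37}{69} = - \frac{343}{621}$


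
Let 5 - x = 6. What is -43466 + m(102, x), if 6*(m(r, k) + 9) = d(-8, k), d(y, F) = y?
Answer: -130429/3 ≈ -43476.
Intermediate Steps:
x = -1 (x = 5 - 1*6 = 5 - 6 = -1)
m(r, k) = -31/3 (m(r, k) = -9 + (1/6)*(-8) = -9 - 4/3 = -31/3)
-43466 + m(102, x) = -43466 - 31/3 = -130429/3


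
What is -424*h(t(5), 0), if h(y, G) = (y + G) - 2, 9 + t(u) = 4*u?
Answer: -3816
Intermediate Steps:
t(u) = -9 + 4*u
h(y, G) = -2 + G + y (h(y, G) = (G + y) - 2 = -2 + G + y)
-424*h(t(5), 0) = -424*(-2 + 0 + (-9 + 4*5)) = -424*(-2 + 0 + (-9 + 20)) = -424*(-2 + 0 + 11) = -424*9 = -3816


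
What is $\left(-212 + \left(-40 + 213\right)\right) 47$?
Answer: $-1833$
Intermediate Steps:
$\left(-212 + \left(-40 + 213\right)\right) 47 = \left(-212 + 173\right) 47 = \left(-39\right) 47 = -1833$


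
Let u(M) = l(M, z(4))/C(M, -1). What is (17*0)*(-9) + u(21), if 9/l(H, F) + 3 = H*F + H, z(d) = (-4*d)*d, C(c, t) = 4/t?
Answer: 3/1768 ≈ 0.0016968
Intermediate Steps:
z(d) = -4*d²
l(H, F) = 9/(-3 + H + F*H) (l(H, F) = 9/(-3 + (H*F + H)) = 9/(-3 + (F*H + H)) = 9/(-3 + (H + F*H)) = 9/(-3 + H + F*H))
u(M) = -9/(4*(-3 - 63*M)) (u(M) = (9/(-3 + M + (-4*4²)*M))/((4/(-1))) = (9/(-3 + M + (-4*16)*M))/((4*(-1))) = (9/(-3 + M - 64*M))/(-4) = (9/(-3 - 63*M))*(-¼) = -9/(4*(-3 - 63*M)))
(17*0)*(-9) + u(21) = (17*0)*(-9) + 3/(4*(1 + 21*21)) = 0*(-9) + 3/(4*(1 + 441)) = 0 + (¾)/442 = 0 + (¾)*(1/442) = 0 + 3/1768 = 3/1768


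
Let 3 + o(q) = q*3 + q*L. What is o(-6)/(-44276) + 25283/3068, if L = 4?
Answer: 139946021/16979846 ≈ 8.2419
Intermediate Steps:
o(q) = -3 + 7*q (o(q) = -3 + (q*3 + q*4) = -3 + (3*q + 4*q) = -3 + 7*q)
o(-6)/(-44276) + 25283/3068 = (-3 + 7*(-6))/(-44276) + 25283/3068 = (-3 - 42)*(-1/44276) + 25283*(1/3068) = -45*(-1/44276) + 25283/3068 = 45/44276 + 25283/3068 = 139946021/16979846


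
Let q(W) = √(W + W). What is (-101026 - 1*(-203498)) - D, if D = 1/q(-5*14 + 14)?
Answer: 102472 + I*√7/28 ≈ 1.0247e+5 + 0.094491*I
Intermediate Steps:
q(W) = √2*√W (q(W) = √(2*W) = √2*√W)
D = -I*√7/28 (D = 1/(√2*√(-5*14 + 14)) = 1/(√2*√(-70 + 14)) = 1/(√2*√(-56)) = 1/(√2*(2*I*√14)) = 1/(4*I*√7) = -I*√7/28 ≈ -0.094491*I)
(-101026 - 1*(-203498)) - D = (-101026 - 1*(-203498)) - (-1)*I*√7/28 = (-101026 + 203498) + I*√7/28 = 102472 + I*√7/28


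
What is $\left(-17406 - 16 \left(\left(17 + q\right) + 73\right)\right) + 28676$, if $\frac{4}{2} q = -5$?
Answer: $9870$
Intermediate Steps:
$q = - \frac{5}{2}$ ($q = \frac{1}{2} \left(-5\right) = - \frac{5}{2} \approx -2.5$)
$\left(-17406 - 16 \left(\left(17 + q\right) + 73\right)\right) + 28676 = \left(-17406 - 16 \left(\left(17 - \frac{5}{2}\right) + 73\right)\right) + 28676 = \left(-17406 - 16 \left(\frac{29}{2} + 73\right)\right) + 28676 = \left(-17406 - 1400\right) + 28676 = -18806 + 28676 = 9870$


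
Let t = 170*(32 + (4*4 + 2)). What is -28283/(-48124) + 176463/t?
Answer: 545781932/25565875 ≈ 21.348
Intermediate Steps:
t = 8500 (t = 170*(32 + (16 + 2)) = 170*(32 + 18) = 170*50 = 8500)
-28283/(-48124) + 176463/t = -28283/(-48124) + 176463/8500 = -28283*(-1/48124) + 176463*(1/8500) = 28283/48124 + 176463/8500 = 545781932/25565875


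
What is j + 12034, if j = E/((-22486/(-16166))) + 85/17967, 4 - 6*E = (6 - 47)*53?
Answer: 1655732080139/134668654 ≈ 12295.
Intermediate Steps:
E = 2177/6 (E = ⅔ - (6 - 47)*53/6 = ⅔ - (-41)*53/6 = ⅔ - ⅙*(-2173) = ⅔ + 2173/6 = 2177/6 ≈ 362.83)
j = 35129497903/134668654 (j = 2177/(6*((-22486/(-16166)))) + 85/17967 = 2177/(6*((-22486*(-1/16166)))) + 85*(1/17967) = 2177/(6*(11243/8083)) + 85/17967 = (2177/6)*(8083/11243) + 85/17967 = 17596691/67458 + 85/17967 = 35129497903/134668654 ≈ 260.86)
j + 12034 = 35129497903/134668654 + 12034 = 1655732080139/134668654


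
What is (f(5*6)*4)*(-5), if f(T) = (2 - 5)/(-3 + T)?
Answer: 20/9 ≈ 2.2222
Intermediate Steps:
f(T) = -3/(-3 + T)
(f(5*6)*4)*(-5) = (-3/(-3 + 5*6)*4)*(-5) = (-3/(-3 + 30)*4)*(-5) = (-3/27*4)*(-5) = (-3*1/27*4)*(-5) = -1/9*4*(-5) = -4/9*(-5) = 20/9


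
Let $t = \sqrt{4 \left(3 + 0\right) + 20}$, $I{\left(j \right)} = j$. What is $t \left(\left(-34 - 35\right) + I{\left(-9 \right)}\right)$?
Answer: $- 312 \sqrt{2} \approx -441.23$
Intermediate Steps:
$t = 4 \sqrt{2}$ ($t = \sqrt{4 \cdot 3 + 20} = \sqrt{12 + 20} = \sqrt{32} = 4 \sqrt{2} \approx 5.6569$)
$t \left(\left(-34 - 35\right) + I{\left(-9 \right)}\right) = 4 \sqrt{2} \left(\left(-34 - 35\right) - 9\right) = 4 \sqrt{2} \left(-69 - 9\right) = 4 \sqrt{2} \left(-78\right) = - 312 \sqrt{2}$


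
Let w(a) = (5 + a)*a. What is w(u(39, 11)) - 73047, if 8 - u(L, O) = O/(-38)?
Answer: -105320793/1444 ≈ -72937.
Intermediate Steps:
u(L, O) = 8 + O/38 (u(L, O) = 8 - O/(-38) = 8 - O*(-1)/38 = 8 - (-1)*O/38 = 8 + O/38)
w(a) = a*(5 + a)
w(u(39, 11)) - 73047 = (8 + (1/38)*11)*(5 + (8 + (1/38)*11)) - 73047 = (8 + 11/38)*(5 + (8 + 11/38)) - 73047 = 315*(5 + 315/38)/38 - 73047 = (315/38)*(505/38) - 73047 = 159075/1444 - 73047 = -105320793/1444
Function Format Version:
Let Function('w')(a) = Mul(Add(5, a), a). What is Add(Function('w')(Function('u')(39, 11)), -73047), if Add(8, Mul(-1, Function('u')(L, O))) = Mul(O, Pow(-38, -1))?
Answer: Rational(-105320793, 1444) ≈ -72937.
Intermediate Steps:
Function('u')(L, O) = Add(8, Mul(Rational(1, 38), O)) (Function('u')(L, O) = Add(8, Mul(-1, Mul(O, Pow(-38, -1)))) = Add(8, Mul(-1, Mul(O, Rational(-1, 38)))) = Add(8, Mul(-1, Mul(Rational(-1, 38), O))) = Add(8, Mul(Rational(1, 38), O)))
Function('w')(a) = Mul(a, Add(5, a))
Add(Function('w')(Function('u')(39, 11)), -73047) = Add(Mul(Add(8, Mul(Rational(1, 38), 11)), Add(5, Add(8, Mul(Rational(1, 38), 11)))), -73047) = Add(Mul(Add(8, Rational(11, 38)), Add(5, Add(8, Rational(11, 38)))), -73047) = Add(Mul(Rational(315, 38), Add(5, Rational(315, 38))), -73047) = Add(Mul(Rational(315, 38), Rational(505, 38)), -73047) = Add(Rational(159075, 1444), -73047) = Rational(-105320793, 1444)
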